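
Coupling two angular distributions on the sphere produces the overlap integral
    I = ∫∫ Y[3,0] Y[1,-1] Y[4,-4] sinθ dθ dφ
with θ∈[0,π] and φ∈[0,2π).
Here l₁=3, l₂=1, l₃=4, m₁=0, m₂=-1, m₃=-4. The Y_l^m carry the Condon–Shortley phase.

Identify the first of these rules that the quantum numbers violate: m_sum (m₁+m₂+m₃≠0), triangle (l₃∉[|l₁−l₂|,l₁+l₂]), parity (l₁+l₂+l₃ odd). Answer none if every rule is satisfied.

m_sum

Σmᵢ = -5  ✗
l₃∈[|l₁−l₂|,l₁+l₂]=[2,4], have l₃=4
Σlᵢ = 8 ⇒ even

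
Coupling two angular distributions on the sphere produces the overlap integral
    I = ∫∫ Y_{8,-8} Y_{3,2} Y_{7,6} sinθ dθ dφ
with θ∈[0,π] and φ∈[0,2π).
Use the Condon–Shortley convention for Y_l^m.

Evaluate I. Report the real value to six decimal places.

0.195250

Checks pass: Σm=0; 18 even; l₃=7∈[5,11].
(2·8+1)(2·3+1)(2·7+1) = 1785
Δ: 4! 12! 2! / 19! → 1/5290740
sum: t=1:−1/7257600 t=2:+1/2073600 t=3:−1/7257600 = 1/4838400
3j²(8 3 7; 0 0 0) = Δ·Π!·Σ² = 252/20995  (sign -1)
sum: t=4:+1/11496038400 = 1/11496038400
3j²(8 3 7; -8 2 6) = Δ·Π!·Σ² = 65/2907  (sign -1)
combine: 4πI² = 1785·252/20995·65/2907 = 2940/6137
take √, sign +1: I = 0.19524983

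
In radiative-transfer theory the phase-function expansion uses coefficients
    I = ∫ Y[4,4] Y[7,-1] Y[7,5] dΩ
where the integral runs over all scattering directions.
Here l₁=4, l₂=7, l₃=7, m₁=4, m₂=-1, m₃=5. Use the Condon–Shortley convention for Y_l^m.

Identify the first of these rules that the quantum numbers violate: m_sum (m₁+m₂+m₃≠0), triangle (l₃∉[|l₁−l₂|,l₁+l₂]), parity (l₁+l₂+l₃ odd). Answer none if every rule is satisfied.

m_sum

Σmᵢ = 8  ✗
l₃∈[|l₁−l₂|,l₁+l₂]=[3,11], have l₃=7
Σlᵢ = 18 ⇒ even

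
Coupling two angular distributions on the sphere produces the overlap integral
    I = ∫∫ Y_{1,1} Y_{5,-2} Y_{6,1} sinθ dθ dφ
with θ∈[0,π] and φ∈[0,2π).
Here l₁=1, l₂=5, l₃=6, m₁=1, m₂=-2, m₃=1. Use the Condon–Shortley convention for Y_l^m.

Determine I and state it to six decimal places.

-0.129207

Rules hold: Σm=0, L=12 even, 4≤6≤6.
N = 3·11·13 = 429
Δ = 0!·2!·10!/13! = 1/858
Racah Σ t=0..0: t=0:+1/14400 = 1/14400
⇒ 3j(1 5 6; 0 0 0)² = 6/143, sgn +1
Racah Σ t=0..0: t=0:+1/60480 = 1/60480
⇒ 3j(1 5 6; 1 -2 1)² = 5/429, sgn -1
4πI² = N·(3j₀)²·(3jₘ)² = 30/143
I = -1·√(0.20979/4π) = -0.12920749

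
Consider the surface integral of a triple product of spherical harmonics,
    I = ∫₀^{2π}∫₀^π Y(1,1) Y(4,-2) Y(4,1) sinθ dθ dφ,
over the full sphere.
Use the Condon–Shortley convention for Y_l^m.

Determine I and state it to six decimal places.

Σlᵢ=9 odd — θ-integrand is odd under cosθ→−cosθ; I=0

0.000000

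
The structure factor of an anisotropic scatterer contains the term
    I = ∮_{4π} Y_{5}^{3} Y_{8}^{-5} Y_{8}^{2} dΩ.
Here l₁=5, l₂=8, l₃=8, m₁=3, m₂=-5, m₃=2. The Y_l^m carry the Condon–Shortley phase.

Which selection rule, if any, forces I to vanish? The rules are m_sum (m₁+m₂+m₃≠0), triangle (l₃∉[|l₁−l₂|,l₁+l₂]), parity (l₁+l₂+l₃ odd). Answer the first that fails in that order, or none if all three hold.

m₁+m₂+m₃ = 3 − 5 + 2 = 0  ✓
triangle: |5−8|=3 ≤ l₃=8 ≤ 5+8=13  ✓
parity: l₁+l₂+l₃ = 21 is odd  ✗

parity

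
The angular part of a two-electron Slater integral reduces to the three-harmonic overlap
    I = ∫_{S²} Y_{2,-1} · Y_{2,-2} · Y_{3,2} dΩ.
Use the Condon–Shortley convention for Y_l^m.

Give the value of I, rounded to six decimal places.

0.000000

m-sum = -1 − 2 + 2 = -1 ≠ 0 ⇒ I = 0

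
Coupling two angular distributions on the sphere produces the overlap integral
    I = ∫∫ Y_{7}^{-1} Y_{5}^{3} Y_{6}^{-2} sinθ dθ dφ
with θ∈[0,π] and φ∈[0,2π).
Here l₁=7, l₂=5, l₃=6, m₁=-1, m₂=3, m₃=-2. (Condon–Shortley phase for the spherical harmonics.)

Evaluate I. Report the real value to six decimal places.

0.025664

m-sum 0 ✓  L=18 even ✓  2≤6≤12 ✓
Π(2lᵢ+1) = 15×11×13 = 2145
triangle coeff Δ(7,5,6) = 1/174594420
Σ_t [1,5]: t=1:−1/4147200 t=2:+1/207360 t=3:−1/82944 t=4:+1/207360 t=5:−1/4147200 = -1/345600
(3j)²=420/46189 [(7 5 6; 0 0 0)], sign=-1
Σ_t [4,6]: t=4:+1/663552 t=5:−1/518400 t=6:+1/4147200 = -1/5529600
(3j)²=98/230945 [(7 5 6; -1 3 -2)], sign=-1
⇒ 4πI² = 123480/14919047
I = (+1)√(123480/14919047/(4π)) = 0.02566391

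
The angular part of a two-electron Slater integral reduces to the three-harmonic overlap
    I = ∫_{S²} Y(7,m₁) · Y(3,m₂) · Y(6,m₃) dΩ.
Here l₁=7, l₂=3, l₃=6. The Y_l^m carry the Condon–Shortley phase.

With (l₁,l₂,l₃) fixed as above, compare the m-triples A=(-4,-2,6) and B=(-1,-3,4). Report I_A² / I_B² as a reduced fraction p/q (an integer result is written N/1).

484/675

l's match ⇒ only the (l;m) 3-j factors differ between A and B.
A: triangle coeff Δ(7,3,6) = 1/2042040; Σ_t [1,1]: t=1:−1/43545600 = -1/43545600; (3j)²=11/3094 [(7 3 6; -4 -2 6)], sign=-1
B: triangle coeff Δ(7,3,6) = 1/2042040; Σ_t [0,0]: t=0:+1/3870720 = 1/3870720; (3j)²=675/136136 [(7 3 6; -1 -3 4)], sign=+1
I_A²/I_B² = (11/3094)/(675/136136) = 484/675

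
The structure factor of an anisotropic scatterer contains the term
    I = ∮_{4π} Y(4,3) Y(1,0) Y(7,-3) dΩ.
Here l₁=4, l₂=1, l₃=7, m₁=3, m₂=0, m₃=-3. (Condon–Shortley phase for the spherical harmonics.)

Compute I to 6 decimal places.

triangle: need 3≤l₃≤5, have 7; I=0

0.000000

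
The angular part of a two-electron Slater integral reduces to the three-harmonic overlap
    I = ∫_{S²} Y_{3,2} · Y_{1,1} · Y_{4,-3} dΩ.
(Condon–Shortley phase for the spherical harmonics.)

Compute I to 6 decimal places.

Rules hold: Σm=0, L=8 even, 2≤4≤4.
N = 7·3·9 = 189
Δ = 0!·6!·2!/9! = 1/252
Racah Σ t=0..0: t=0:+1/36 = 1/36
⇒ 3j(3 1 4; 0 0 0)² = 4/63, sgn +1
Racah Σ t=0..0: t=0:+1/240 = 1/240
⇒ 3j(3 1 4; 2 1 -3)² = 1/12, sgn -1
4πI² = N·(3j₀)²·(3jₘ)² = 1/1
I = -1·√(1/4π) = -0.28209479

-0.282095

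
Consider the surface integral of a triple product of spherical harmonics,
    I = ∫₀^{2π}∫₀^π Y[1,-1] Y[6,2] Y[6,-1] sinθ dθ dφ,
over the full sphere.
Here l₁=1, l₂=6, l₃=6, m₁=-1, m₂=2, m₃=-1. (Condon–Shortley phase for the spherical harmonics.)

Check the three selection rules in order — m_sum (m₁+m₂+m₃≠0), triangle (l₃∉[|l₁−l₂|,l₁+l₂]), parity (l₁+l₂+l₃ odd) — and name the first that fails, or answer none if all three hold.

parity

Σmᵢ = 0  ✓
l₃∈[|l₁−l₂|,l₁+l₂]=[5,7], have l₃=6  ✓
Σlᵢ = 13 ⇒ odd  ✗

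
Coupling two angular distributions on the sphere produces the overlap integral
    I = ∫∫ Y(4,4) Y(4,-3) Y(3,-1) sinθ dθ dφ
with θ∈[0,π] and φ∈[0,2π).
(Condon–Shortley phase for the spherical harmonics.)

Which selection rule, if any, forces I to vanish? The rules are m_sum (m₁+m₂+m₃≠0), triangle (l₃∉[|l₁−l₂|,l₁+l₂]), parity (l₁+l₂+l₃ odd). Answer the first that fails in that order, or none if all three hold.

Σmᵢ = 0  ✓
l₃∈[|l₁−l₂|,l₁+l₂]=[0,8], have l₃=3  ✓
Σlᵢ = 11 ⇒ odd  ✗

parity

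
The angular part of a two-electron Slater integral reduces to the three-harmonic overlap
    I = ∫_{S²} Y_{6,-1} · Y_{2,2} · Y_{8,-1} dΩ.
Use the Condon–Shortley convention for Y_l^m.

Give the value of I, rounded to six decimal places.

-0.095258

Rules hold: Σm=0, L=16 even, 4≤8≤8.
N = 13·5·17 = 1105
Δ = 0!·12!·4!/17! = 1/30940
Racah Σ t=0..0: t=0:+1/2073600 = 1/2073600
⇒ 3j(6 2 8; 0 0 0)² = 28/1105, sgn +1
Racah Σ t=0..0: t=0:+1/14515200 = 1/14515200
⇒ 3j(6 2 8; -1 2 -1)² = 9/2210, sgn -1
4πI² = N·(3j₀)²·(3jₘ)² = 126/1105
I = -1·√(0.114027/4π) = -0.09525750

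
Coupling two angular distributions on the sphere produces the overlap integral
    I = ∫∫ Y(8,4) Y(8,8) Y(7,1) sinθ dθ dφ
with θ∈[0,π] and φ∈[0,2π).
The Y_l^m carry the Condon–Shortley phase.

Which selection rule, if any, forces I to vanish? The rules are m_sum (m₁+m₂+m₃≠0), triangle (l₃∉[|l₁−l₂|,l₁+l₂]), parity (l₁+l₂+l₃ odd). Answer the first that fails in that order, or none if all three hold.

m_sum

azimuthal sum: 4 + 8 + 1 = 13  ✗
0 ≤ 7 ≤ 16 (triangle on l)
L = 8 + 8 + 7 = 23 (odd)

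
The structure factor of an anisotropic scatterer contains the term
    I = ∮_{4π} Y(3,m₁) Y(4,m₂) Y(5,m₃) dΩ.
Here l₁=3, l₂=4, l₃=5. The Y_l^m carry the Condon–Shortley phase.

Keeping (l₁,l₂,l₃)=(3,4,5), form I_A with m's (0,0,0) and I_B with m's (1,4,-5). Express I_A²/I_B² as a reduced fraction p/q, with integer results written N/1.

30/49

l's match ⇒ only the (l;m) 3-j factors differ between A and B.
A: triangle coeff Δ(3,4,5) = 1/180180; Σ_t [0,2]: t=0:+1/576 t=1:−1/144 t=2:+1/576 = -1/288; (3j)²=20/1001 [(3 4 5; 0 0 0)], sign=+1
B: triangle coeff Δ(3,4,5) = 1/180180; Σ_t [2,2]: t=2:+1/34560 = 1/34560; (3j)²=14/429 [(3 4 5; 1 4 -5)], sign=+1
I_A²/I_B² = (20/1001)/(14/429) = 30/49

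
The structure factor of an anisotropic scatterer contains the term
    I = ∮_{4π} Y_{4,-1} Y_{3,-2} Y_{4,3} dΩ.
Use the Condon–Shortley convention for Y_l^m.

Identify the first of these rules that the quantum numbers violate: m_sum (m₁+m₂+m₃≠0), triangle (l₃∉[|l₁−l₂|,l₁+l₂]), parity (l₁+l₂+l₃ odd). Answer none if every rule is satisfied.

Σmᵢ = 0  ✓
l₃∈[|l₁−l₂|,l₁+l₂]=[1,7], have l₃=4  ✓
Σlᵢ = 11 ⇒ odd  ✗

parity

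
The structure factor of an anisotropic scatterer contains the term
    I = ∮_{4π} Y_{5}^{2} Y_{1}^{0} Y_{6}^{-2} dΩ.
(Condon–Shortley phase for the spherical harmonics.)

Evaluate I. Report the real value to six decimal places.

Rules hold: Σm=0, L=12 even, 4≤6≤6.
N = 11·3·13 = 429
Δ = 0!·10!·2!/13! = 1/858
Racah Σ t=0..0: t=0:+1/14400 = 1/14400
⇒ 3j(5 1 6; 0 0 0)² = 6/143, sgn +1
Racah Σ t=0..0: t=0:+1/30240 = 1/30240
⇒ 3j(5 1 6; 2 0 -2)² = 16/429, sgn +1
4πI² = N·(3j₀)²·(3jₘ)² = 96/143
I = +1·√(0.671329/4π) = 0.23113338

0.231133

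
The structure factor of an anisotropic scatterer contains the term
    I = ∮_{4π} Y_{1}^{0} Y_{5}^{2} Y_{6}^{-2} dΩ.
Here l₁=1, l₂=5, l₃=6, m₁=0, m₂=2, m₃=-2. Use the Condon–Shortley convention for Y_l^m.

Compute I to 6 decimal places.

Checks pass: Σm=0; 12 even; l₃=6∈[4,6].
(2·1+1)(2·5+1)(2·6+1) = 429
Δ: 0! 2! 10! / 13! → 1/858
sum: t=0:+1/14400 = 1/14400
3j²(1 5 6; 0 0 0) = Δ·Π!·Σ² = 6/143  (sign +1)
sum: t=0:+1/30240 = 1/30240
3j²(1 5 6; 0 2 -2) = Δ·Π!·Σ² = 16/429  (sign +1)
combine: 4πI² = 429·6/143·16/429 = 96/143
take √, sign +1: I = 0.23113338

0.231133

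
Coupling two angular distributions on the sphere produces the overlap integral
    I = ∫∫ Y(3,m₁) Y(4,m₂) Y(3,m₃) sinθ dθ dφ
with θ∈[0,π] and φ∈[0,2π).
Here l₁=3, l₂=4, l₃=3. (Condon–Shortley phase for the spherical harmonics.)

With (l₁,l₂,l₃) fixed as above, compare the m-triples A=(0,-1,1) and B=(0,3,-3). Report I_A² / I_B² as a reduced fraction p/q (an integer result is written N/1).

5/21

l's match ⇒ only the (l;m) 3-j factors differ between A and B.
A: triangle coeff Δ(3,4,3) = 1/34650; Σ_t [1,3]: t=1:−1/48 t=2:+1/24 t=3:−1/288 = 5/288; (3j)²=5/462 [(3 4 3; 0 -1 1)], sign=+1
B: triangle coeff Δ(3,4,3) = 1/34650; Σ_t [3,3]: t=3:−1/288 = -1/288; (3j)²=1/22 [(3 4 3; 0 3 -3)], sign=-1
I_A²/I_B² = (5/462)/(1/22) = 5/21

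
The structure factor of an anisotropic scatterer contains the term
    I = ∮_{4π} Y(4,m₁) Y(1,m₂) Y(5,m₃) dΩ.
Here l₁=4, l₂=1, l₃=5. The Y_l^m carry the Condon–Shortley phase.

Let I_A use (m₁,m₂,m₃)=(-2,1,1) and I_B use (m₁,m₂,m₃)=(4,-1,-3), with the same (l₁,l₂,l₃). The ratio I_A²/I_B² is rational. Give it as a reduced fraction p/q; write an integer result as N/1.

6/1

Same 4,1,5: normalisation and zero-m 3j drop out of the ratio.
A: Δ: 0! 8! 2! / 11! → 1/495; sum: t=0:+1/2880 = 1/2880; 3j²(4 1 5; -2 1 1) = Δ·Π!·Σ² = 2/165  (sign +1)
B: Δ: 0! 8! 2! / 11! → 1/495; sum: t=0:+1/80640 = 1/80640; 3j²(4 1 5; 4 -1 -3) = Δ·Π!·Σ² = 1/495  (sign +1)
I_A²/I_B² = (2/165)/(1/495) = 6/1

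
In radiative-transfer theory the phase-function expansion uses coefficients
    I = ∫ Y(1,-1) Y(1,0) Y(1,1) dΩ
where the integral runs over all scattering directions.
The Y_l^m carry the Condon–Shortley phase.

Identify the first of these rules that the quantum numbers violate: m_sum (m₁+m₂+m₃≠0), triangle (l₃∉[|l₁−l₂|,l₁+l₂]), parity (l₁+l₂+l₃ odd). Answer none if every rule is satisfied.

parity

m₁+m₂+m₃ = -1 + 0 + 1 = 0  ✓
triangle: |1−1|=0 ≤ l₃=1 ≤ 1+1=2  ✓
parity: l₁+l₂+l₃ = 3 is odd  ✗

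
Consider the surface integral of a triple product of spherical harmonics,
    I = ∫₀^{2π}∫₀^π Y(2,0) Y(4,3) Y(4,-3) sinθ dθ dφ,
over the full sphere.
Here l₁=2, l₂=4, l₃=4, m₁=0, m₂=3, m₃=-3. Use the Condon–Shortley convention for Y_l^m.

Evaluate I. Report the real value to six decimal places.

0.057344

Checks pass: Σm=0; 10 even; l₃=4∈[2,6].
(2·2+1)(2·4+1)(2·4+1) = 405
Δ: 2! 2! 6! / 11! → 1/13860
sum: t=0:+1/192 t=1:−1/36 t=2:+1/192 = -5/288
3j²(2 4 4; 0 0 0) = Δ·Π!·Σ² = 20/693  (sign -1)
sum: t=1:−1/720 t=2:+1/480 = 1/1440
3j²(2 4 4; 0 3 -3) = Δ·Π!·Σ² = 7/1980  (sign -1)
combine: 4πI² = 405·20/693·7/1980 = 5/121
take √, sign +1: I = 0.05734392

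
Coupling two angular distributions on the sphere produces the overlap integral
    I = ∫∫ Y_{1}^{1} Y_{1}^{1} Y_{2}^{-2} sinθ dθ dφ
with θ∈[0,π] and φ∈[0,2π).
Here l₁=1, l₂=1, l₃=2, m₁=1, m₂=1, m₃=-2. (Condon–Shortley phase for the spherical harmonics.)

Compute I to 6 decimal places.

0.309019

Checks pass: Σm=0; 4 even; l₃=2∈[0,2].
(2·1+1)(2·1+1)(2·2+1) = 45
Δ: 0! 2! 2! / 5! → 1/30
sum: t=0:+1/1 = 1/1
3j²(1 1 2; 0 0 0) = Δ·Π!·Σ² = 2/15  (sign +1)
sum: t=0:+1/4 = 1/4
3j²(1 1 2; 1 1 -2) = Δ·Π!·Σ² = 1/5  (sign +1)
combine: 4πI² = 45·2/15·1/5 = 6/5
take √, sign +1: I = 0.30901936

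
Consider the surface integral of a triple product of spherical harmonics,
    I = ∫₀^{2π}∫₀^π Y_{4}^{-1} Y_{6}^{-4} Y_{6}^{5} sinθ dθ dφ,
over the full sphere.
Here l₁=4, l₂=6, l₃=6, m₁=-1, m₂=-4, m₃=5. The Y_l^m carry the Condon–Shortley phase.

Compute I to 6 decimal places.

m-sum 0 ✓  L=16 even ✓  2≤6≤10 ✓
Π(2lᵢ+1) = 9×13×13 = 1521
triangle coeff Δ(4,6,6) = 1/15315300
Σ_t [0,4]: t=0:+1/829440 t=1:−1/25920 t=2:+1/9216 t=3:−1/25920 t=4:+1/829440 = 7/207360
(3j)²=28/2431 [(4 6 6; 0 0 0)], sign=+1
Σ_t [1,2]: t=1:−1/725760 t=2:+1/967680 = -1/2903040
(3j)²=5/3094 [(4 6 6; -1 -4 5)], sign=+1
⇒ 4πI² = 90/3179
I = (+1)√(90/3179/(4π)) = 0.04746473

0.047465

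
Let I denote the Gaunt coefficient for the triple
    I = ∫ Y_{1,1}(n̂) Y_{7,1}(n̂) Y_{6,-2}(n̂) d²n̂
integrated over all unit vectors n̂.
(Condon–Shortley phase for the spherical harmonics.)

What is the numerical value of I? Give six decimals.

Checks pass: Σm=0; 14 even; l₃=6∈[6,8].
(2·1+1)(2·7+1)(2·6+1) = 585
Δ: 2! 0! 12! / 15! → 1/1365
sum: t=1:−1/518400 = -1/518400
3j²(1 7 6; 0 0 0) = Δ·Π!·Σ² = 7/195  (sign -1)
sum: t=0:+1/1935360 = 1/1935360
3j²(1 7 6; 1 1 -2) = Δ·Π!·Σ² = 1/91  (sign +1)
combine: 4πI² = 585·7/195·1/91 = 3/13
take √, sign -1: I = -0.13551395

-0.135514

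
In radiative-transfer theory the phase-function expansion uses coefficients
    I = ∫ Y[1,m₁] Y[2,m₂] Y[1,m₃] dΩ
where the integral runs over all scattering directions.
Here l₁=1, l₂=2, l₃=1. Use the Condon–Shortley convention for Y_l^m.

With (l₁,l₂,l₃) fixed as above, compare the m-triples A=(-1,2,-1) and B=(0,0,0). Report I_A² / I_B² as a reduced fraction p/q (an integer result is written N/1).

l's match ⇒ only the (l;m) 3-j factors differ between A and B.
A: triangle coeff Δ(1,2,1) = 1/30; Σ_t [2,2]: t=2:+1/4 = 1/4; (3j)²=1/5 [(1 2 1; -1 2 -1)], sign=+1
B: triangle coeff Δ(1,2,1) = 1/30; Σ_t [1,1]: t=1:−1/1 = -1/1; (3j)²=2/15 [(1 2 1; 0 0 0)], sign=+1
I_A²/I_B² = (1/5)/(2/15) = 3/2

3/2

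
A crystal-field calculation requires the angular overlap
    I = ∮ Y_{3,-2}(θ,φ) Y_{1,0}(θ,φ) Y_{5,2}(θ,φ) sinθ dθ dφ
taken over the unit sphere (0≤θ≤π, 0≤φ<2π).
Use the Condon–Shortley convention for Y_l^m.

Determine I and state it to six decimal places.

l₃=5 ∉ [2,4] — triangle fails ⇒ I = 0

0.000000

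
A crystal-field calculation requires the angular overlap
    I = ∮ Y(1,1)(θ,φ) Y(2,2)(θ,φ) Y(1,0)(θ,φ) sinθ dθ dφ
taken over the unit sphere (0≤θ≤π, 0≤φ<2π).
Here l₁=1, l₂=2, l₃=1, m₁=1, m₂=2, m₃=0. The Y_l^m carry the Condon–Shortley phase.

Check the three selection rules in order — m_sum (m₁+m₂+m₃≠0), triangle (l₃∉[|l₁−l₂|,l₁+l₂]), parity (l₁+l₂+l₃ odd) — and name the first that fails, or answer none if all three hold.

m_sum

Σmᵢ = 3  ✗
l₃∈[|l₁−l₂|,l₁+l₂]=[1,3], have l₃=1
Σlᵢ = 4 ⇒ even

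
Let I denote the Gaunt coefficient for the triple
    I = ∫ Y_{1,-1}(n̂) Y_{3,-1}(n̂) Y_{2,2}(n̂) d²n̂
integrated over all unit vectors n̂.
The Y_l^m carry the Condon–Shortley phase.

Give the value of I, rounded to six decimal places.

Rules hold: Σm=0, L=6 even, 2≤2≤4.
N = 3·7·5 = 105
Δ = 2!·0!·4!/7! = 1/105
Racah Σ t=1..1: t=1:−1/4 = -1/4
⇒ 3j(1 3 2; 0 0 0)² = 3/35, sgn -1
Racah Σ t=2..2: t=2:+1/48 = 1/48
⇒ 3j(1 3 2; -1 -1 2)² = 1/105, sgn +1
4πI² = N·(3j₀)²·(3jₘ)² = 3/35
I = -1·√(0.0857143/4π) = -0.08258890

-0.082589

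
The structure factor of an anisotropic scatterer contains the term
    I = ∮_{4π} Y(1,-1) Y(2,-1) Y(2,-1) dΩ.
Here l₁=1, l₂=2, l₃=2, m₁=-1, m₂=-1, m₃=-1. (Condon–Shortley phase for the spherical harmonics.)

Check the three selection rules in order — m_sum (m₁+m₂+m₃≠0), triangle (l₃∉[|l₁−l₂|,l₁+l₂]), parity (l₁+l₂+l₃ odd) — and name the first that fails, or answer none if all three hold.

m₁+m₂+m₃ = -1 − 1 − 1 = -3  ✗
triangle: |1−2|=1 ≤ l₃=2 ≤ 1+2=3
parity: l₁+l₂+l₃ = 5 is odd

m_sum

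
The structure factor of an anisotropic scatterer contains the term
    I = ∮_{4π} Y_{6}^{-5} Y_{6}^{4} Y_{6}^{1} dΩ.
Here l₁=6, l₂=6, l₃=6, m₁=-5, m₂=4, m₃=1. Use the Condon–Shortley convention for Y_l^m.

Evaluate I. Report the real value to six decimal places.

Checks pass: Σm=0; 18 even; l₃=6∈[0,12].
(2·6+1)(2·6+1)(2·6+1) = 2197
Δ: 6! 6! 6! / 19! → 1/325909584
sum: t=0:+1/373248000 t=1:−1/1728000 t=2:+1/110592 t=3:−1/46656 t=4:+1/110592 t=5:−1/1728000 t=6:+1/373248000 = -7/1555200
3j²(6 6 6; 0 0 0) = Δ·Π!·Σ² = 400/46189  (sign -1)
sum: t=5:−1/10368000 t=6:+1/4147200 = 1/6912000
3j²(6 6 6; -5 4 1) = Δ·Π!·Σ² = 189/16796  (sign -1)
combine: 4πI² = 2197·400/46189·189/16796 = 245700/1147619
take √, sign +1: I = 0.13052653

0.130527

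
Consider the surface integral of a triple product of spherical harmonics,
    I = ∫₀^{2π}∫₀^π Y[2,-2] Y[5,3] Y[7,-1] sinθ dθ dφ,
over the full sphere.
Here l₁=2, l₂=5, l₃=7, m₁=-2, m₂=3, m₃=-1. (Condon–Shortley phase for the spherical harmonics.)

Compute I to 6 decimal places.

Checks pass: Σm=0; 14 even; l₃=7∈[3,7].
(2·2+1)(2·5+1)(2·7+1) = 825
Δ: 0! 4! 10! / 15! → 1/15015
sum: t=0:+1/57600 = 1/57600
3j²(2 5 7; 0 0 0) = Δ·Π!·Σ² = 21/715  (sign -1)
sum: t=0:+1/1935360 = 1/1935360
3j²(2 5 7; -2 3 -1) = Δ·Π!·Σ² = 1/1001  (sign +1)
combine: 4πI² = 825·21/715·1/1001 = 45/1859
take √, sign -1: I = -0.04388960

-0.043890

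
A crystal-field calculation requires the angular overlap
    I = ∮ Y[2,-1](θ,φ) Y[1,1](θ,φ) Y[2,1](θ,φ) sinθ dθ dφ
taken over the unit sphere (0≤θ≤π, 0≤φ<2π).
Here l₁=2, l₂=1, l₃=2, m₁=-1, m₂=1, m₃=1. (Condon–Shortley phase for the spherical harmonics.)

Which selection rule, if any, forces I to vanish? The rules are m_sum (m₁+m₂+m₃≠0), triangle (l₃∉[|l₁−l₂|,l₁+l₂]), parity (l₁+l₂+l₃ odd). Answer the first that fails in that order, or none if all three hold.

azimuthal sum: -1 + 1 + 1 = 1  ✗
1 ≤ 2 ≤ 3 (triangle on l)
L = 2 + 1 + 2 = 5 (odd)

m_sum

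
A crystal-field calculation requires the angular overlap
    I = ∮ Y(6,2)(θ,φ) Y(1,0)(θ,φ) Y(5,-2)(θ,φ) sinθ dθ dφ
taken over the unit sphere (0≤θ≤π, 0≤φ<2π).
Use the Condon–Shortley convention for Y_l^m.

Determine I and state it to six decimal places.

0.231133

m-sum 0 ✓  L=12 even ✓  5≤5≤7 ✓
Π(2lᵢ+1) = 13×3×11 = 429
triangle coeff Δ(6,1,5) = 1/858
Σ_t [1,1]: t=1:−1/14400 = -1/14400
(3j)²=6/143 [(6 1 5; 0 0 0)], sign=+1
Σ_t [1,1]: t=1:−1/30240 = -1/30240
(3j)²=16/429 [(6 1 5; 2 0 -2)], sign=+1
⇒ 4πI² = 96/143
I = (+1)√(96/143/(4π)) = 0.23113338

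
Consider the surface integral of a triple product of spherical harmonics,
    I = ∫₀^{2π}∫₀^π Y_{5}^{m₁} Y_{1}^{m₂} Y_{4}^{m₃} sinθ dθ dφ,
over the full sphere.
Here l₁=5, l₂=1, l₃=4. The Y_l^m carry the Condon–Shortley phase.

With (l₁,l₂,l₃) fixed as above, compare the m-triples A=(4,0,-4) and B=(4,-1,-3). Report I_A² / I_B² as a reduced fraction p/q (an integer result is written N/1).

l's match ⇒ only the (l;m) 3-j factors differ between A and B.
A: triangle coeff Δ(5,1,4) = 1/495; Σ_t [1,1]: t=1:−1/40320 = -1/40320; (3j)²=1/55 [(5 1 4; 4 0 -4)], sign=-1
B: triangle coeff Δ(5,1,4) = 1/495; Σ_t [0,0]: t=0:+1/10080 = 1/10080; (3j)²=4/55 [(5 1 4; 4 -1 -3)], sign=-1
I_A²/I_B² = (1/55)/(4/55) = 1/4

1/4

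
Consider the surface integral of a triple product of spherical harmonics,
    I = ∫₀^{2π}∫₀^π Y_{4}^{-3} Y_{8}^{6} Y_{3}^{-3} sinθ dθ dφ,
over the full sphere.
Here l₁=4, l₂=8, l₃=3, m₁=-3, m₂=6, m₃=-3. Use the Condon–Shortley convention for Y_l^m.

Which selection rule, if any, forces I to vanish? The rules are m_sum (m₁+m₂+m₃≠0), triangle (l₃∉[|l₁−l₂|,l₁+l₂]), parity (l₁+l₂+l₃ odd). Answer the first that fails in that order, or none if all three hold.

Σmᵢ = 0  ✓
l₃∈[|l₁−l₂|,l₁+l₂]=[4,12], have l₃=3  ✗
Σlᵢ = 15 ⇒ odd

triangle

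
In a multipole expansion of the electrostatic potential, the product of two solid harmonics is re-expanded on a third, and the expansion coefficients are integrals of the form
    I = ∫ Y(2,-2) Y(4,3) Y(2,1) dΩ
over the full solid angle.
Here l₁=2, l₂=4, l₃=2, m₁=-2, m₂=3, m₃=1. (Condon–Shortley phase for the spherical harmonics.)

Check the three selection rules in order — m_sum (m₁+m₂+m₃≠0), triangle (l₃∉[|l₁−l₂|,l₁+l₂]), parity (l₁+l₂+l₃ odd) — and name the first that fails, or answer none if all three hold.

m_sum

Σmᵢ = 2  ✗
l₃∈[|l₁−l₂|,l₁+l₂]=[2,6], have l₃=2
Σlᵢ = 8 ⇒ even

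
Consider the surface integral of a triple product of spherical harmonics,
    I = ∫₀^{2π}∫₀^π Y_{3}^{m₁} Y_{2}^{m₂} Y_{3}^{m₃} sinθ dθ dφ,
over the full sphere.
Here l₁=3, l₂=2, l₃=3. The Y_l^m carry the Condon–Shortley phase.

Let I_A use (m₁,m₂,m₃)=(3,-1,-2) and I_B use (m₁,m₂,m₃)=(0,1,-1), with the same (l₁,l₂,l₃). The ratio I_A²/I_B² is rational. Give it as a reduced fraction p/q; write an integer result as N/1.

Shared (l₁,l₂,l₃)=(3,2,3): N and (l;000)² cancel in I_A²/I_B².
A: Δ = 2!·4!·2!/9! = 1/3780; Racah Σ t=0..0: t=0:+1/48 = 1/48; ⇒ 3j(3 2 3; 3 -1 -2)² = 5/84, sgn -1
B: Δ = 2!·4!·2!/9! = 1/3780; Racah Σ t=1..2: t=1:−1/8 t=2:+1/12 = -1/24; ⇒ 3j(3 2 3; 0 1 -1)² = 1/210, sgn -1
I_A²/I_B² = (5/84)/(1/210) = 25/2

25/2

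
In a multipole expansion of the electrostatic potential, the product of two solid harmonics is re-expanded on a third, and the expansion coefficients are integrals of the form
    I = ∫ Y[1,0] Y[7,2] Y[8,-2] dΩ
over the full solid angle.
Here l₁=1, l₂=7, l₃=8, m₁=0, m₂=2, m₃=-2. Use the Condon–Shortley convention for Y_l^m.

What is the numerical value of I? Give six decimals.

0.237007

m-sum 0 ✓  L=16 even ✓  6≤8≤8 ✓
Π(2lᵢ+1) = 3×15×17 = 765
triangle coeff Δ(1,7,8) = 1/2040
Σ_t [0,0]: t=0:+1/25401600 = 1/25401600
(3j)²=8/255 [(1 7 8; 0 0 0)], sign=+1
Σ_t [0,0]: t=0:+1/43545600 = 1/43545600
(3j)²=1/34 [(1 7 8; 0 2 -2)], sign=+1
⇒ 4πI² = 12/17
I = (+1)√(12/17/(4π)) = 0.23700703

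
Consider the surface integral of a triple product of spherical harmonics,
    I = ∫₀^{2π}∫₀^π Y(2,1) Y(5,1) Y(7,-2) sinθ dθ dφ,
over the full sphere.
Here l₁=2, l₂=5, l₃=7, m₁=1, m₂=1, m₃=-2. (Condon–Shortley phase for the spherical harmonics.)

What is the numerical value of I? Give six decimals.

0.232242

Rules hold: Σm=0, L=14 even, 3≤7≤7.
N = 5·11·15 = 825
Δ = 0!·4!·10!/15! = 1/15015
Racah Σ t=0..0: t=0:+1/57600 = 1/57600
⇒ 3j(2 5 7; 0 0 0)² = 21/715, sgn -1
Racah Σ t=0..0: t=0:+1/103680 = 1/103680
⇒ 3j(2 5 7; 1 1 -2)² = 4/143, sgn -1
4πI² = N·(3j₀)²·(3jₘ)² = 1260/1859
I = +1·√(0.677784/4π) = 0.23224194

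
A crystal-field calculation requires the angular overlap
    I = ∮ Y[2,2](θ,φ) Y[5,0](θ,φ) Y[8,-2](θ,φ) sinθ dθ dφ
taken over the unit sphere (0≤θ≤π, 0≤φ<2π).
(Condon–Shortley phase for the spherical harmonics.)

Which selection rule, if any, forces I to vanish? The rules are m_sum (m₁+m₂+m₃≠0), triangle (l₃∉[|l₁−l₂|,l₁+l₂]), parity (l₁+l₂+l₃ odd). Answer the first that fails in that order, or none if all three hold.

triangle

m₁+m₂+m₃ = 2 + 0 − 2 = 0  ✓
triangle: |2−5|=3 ≤ l₃=8 ≤ 2+5=7  ✗
parity: l₁+l₂+l₃ = 15 is odd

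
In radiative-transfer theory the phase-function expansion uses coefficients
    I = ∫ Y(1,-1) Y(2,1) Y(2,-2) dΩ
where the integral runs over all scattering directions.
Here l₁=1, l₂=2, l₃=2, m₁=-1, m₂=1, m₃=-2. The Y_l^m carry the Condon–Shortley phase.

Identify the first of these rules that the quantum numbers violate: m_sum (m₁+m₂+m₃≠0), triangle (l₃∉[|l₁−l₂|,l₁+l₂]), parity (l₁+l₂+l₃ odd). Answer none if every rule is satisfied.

Σmᵢ = -2  ✗
l₃∈[|l₁−l₂|,l₁+l₂]=[1,3], have l₃=2
Σlᵢ = 5 ⇒ odd

m_sum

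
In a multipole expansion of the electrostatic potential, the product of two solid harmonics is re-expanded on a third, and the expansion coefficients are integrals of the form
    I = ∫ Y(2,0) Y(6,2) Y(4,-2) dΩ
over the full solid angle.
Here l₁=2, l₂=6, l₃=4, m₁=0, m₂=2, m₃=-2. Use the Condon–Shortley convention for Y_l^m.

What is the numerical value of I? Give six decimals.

0.206144

m-sum 0 ✓  L=12 even ✓  4≤4≤8 ✓
Π(2lᵢ+1) = 5×13×9 = 585
triangle coeff Δ(2,6,4) = 1/6435
Σ_t [2,2]: t=2:+1/2304 = 1/2304
(3j)²=5/143 [(2 6 4; 0 0 0)], sign=+1
Σ_t [2,2]: t=2:+1/5760 = 1/5760
(3j)²=56/2145 [(2 6 4; 0 2 -2)], sign=+1
⇒ 4πI² = 840/1573
I = (+1)√(840/1573/(4π)) = 0.20614383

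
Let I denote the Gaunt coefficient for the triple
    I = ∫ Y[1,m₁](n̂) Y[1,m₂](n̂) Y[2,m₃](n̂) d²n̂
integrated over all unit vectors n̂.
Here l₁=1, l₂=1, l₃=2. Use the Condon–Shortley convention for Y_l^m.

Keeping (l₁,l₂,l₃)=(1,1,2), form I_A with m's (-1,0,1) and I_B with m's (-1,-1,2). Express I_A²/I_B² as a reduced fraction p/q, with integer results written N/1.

1/2

Shared (l₁,l₂,l₃)=(1,1,2): N and (l;000)² cancel in I_A²/I_B².
A: Δ = 0!·2!·2!/5! = 1/30; Racah Σ t=0..0: t=0:+1/2 = 1/2; ⇒ 3j(1 1 2; -1 0 1)² = 1/10, sgn -1
B: Δ = 0!·2!·2!/5! = 1/30; Racah Σ t=0..0: t=0:+1/4 = 1/4; ⇒ 3j(1 1 2; -1 -1 2)² = 1/5, sgn +1
I_A²/I_B² = (1/10)/(1/5) = 1/2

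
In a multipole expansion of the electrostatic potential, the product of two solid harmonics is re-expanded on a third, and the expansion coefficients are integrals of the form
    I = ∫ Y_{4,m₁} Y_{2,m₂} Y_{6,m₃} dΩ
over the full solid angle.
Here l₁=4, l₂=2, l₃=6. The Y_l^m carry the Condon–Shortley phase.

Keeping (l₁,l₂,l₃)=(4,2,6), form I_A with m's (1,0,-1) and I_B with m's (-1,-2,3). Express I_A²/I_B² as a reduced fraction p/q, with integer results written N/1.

Same 4,2,6: normalisation and zero-m 3j drop out of the ratio.
A: Δ: 0! 8! 4! / 13! → 1/6435; sum: t=0:+1/2880 = 1/2880; 3j²(4 2 6; 1 0 -1) = Δ·Π!·Σ² = 14/429  (sign -1)
B: Δ: 0! 8! 4! / 13! → 1/6435; sum: t=0:+1/17280 = 1/17280; 3j²(4 2 6; -1 -2 3) = Δ·Π!·Σ² = 14/715  (sign -1)
I_A²/I_B² = (14/429)/(14/715) = 5/3

5/3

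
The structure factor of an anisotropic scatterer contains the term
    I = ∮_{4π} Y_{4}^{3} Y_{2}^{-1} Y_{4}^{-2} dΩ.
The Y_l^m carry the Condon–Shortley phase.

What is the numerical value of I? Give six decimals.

-0.187702

Checks pass: Σm=0; 10 even; l₃=4∈[2,6].
(2·4+1)(2·2+1)(2·4+1) = 405
Δ: 2! 6! 2! / 11! → 1/13860
sum: t=0:+1/192 t=1:−1/36 t=2:+1/192 = -5/288
3j²(4 2 4; 0 0 0) = Δ·Π!·Σ² = 20/693  (sign -1)
sum: t=0:+1/240 t=1:−1/1440 = 1/288
3j²(4 2 4; 3 -1 -2) = Δ·Π!·Σ² = 5/132  (sign +1)
combine: 4πI² = 405·20/693·5/132 = 375/847
take √, sign -1: I = -0.18770204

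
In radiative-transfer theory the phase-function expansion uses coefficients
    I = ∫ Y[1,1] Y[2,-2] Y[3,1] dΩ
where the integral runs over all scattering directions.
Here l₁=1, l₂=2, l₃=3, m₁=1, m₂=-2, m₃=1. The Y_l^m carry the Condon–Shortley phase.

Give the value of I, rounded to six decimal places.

m-sum 0 ✓  L=6 even ✓  1≤3≤3 ✓
Π(2lᵢ+1) = 3×5×7 = 105
triangle coeff Δ(1,2,3) = 1/105
Σ_t [0,0]: t=0:+1/4 = 1/4
(3j)²=3/35 [(1 2 3; 0 0 0)], sign=-1
Σ_t [0,0]: t=0:+1/48 = 1/48
(3j)²=1/105 [(1 2 3; 1 -2 1)], sign=+1
⇒ 4πI² = 3/35
I = (-1)√(3/35/(4π)) = -0.08258890

-0.082589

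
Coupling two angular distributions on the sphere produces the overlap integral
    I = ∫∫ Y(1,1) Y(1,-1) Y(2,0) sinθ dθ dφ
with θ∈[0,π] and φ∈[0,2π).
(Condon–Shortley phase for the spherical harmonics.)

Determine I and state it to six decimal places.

0.126157

Rules hold: Σm=0, L=4 even, 0≤2≤2.
N = 3·3·5 = 45
Δ = 0!·2!·2!/5! = 1/30
Racah Σ t=0..0: t=0:+1/1 = 1/1
⇒ 3j(1 1 2; 0 0 0)² = 2/15, sgn +1
Racah Σ t=0..0: t=0:+1/4 = 1/4
⇒ 3j(1 1 2; 1 -1 0)² = 1/30, sgn +1
4πI² = N·(3j₀)²·(3jₘ)² = 1/5
I = +1·√(0.2/4π) = 0.12615663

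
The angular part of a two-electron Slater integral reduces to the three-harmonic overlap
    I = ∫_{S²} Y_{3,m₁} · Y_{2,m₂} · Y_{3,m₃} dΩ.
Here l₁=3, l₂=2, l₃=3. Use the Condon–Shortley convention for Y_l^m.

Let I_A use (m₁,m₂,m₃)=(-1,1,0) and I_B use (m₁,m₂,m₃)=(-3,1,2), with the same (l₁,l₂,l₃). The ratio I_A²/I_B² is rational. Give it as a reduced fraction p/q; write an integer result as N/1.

Same 3,2,3: normalisation and zero-m 3j drop out of the ratio.
A: Δ: 2! 4! 2! / 9! → 1/3780; sum: t=1:−1/12 t=2:+1/8 = 1/24; 3j²(3 2 3; -1 1 0) = Δ·Π!·Σ² = 1/210  (sign -1)
B: Δ: 2! 4! 2! / 9! → 1/3780; sum: t=2:+1/48 = 1/48; 3j²(3 2 3; -3 1 2) = Δ·Π!·Σ² = 5/84  (sign -1)
I_A²/I_B² = (1/210)/(5/84) = 2/25

2/25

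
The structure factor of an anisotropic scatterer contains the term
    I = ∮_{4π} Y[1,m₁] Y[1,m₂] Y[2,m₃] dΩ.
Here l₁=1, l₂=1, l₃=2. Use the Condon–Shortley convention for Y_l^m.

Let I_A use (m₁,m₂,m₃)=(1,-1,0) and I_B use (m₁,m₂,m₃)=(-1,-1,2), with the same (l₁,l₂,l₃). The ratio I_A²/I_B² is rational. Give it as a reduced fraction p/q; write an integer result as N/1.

l's match ⇒ only the (l;m) 3-j factors differ between A and B.
A: triangle coeff Δ(1,1,2) = 1/30; Σ_t [0,0]: t=0:+1/4 = 1/4; (3j)²=1/30 [(1 1 2; 1 -1 0)], sign=+1
B: triangle coeff Δ(1,1,2) = 1/30; Σ_t [0,0]: t=0:+1/4 = 1/4; (3j)²=1/5 [(1 1 2; -1 -1 2)], sign=+1
I_A²/I_B² = (1/30)/(1/5) = 1/6

1/6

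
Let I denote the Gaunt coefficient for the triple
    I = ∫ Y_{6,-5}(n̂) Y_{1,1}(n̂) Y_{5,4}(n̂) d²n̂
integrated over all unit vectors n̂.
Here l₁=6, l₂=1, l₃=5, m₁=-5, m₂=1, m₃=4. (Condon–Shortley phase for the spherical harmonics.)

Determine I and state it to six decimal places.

-0.303018

Rules hold: Σm=0, L=12 even, 5≤5≤7.
N = 13·3·11 = 429
Δ = 2!·10!·0!/13! = 1/858
Racah Σ t=1..1: t=1:−1/14400 = -1/14400
⇒ 3j(6 1 5; 0 0 0)² = 6/143, sgn +1
Racah Σ t=2..2: t=2:+1/725760 = 1/725760
⇒ 3j(6 1 5; -5 1 4)² = 5/78, sgn -1
4πI² = N·(3j₀)²·(3jₘ)² = 15/13
I = -1·√(1.15385/4π) = -0.30301841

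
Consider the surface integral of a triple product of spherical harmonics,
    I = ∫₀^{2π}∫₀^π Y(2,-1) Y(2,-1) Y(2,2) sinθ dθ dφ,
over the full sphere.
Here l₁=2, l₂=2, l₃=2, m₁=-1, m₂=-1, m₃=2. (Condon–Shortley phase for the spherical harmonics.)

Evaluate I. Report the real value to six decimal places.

0.220728

Checks pass: Σm=0; 6 even; l₃=2∈[0,4].
(2·2+1)(2·2+1)(2·2+1) = 125
Δ: 2! 2! 2! / 7! → 1/630
sum: t=0:+1/8 t=1:−1/1 t=2:+1/8 = -3/4
3j²(2 2 2; 0 0 0) = Δ·Π!·Σ² = 2/35  (sign -1)
sum: t=1:−1/4 = -1/4
3j²(2 2 2; -1 -1 2) = Δ·Π!·Σ² = 3/35  (sign -1)
combine: 4πI² = 125·2/35·3/35 = 30/49
take √, sign +1: I = 0.22072812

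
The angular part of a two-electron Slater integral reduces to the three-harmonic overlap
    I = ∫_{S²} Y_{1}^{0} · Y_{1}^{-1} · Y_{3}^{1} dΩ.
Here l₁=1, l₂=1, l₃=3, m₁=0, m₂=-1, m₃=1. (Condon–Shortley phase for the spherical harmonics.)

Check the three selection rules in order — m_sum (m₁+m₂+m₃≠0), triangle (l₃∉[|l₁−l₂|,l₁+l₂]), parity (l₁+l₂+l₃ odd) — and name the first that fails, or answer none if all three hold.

Σmᵢ = 0  ✓
l₃∈[|l₁−l₂|,l₁+l₂]=[0,2], have l₃=3  ✗
Σlᵢ = 5 ⇒ odd

triangle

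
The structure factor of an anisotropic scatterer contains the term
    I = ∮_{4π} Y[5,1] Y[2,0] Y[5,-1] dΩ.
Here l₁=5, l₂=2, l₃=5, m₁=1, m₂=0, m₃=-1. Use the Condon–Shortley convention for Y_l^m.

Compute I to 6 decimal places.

m-sum 0 ✓  L=12 even ✓  3≤5≤7 ✓
Π(2lᵢ+1) = 11×5×11 = 605
triangle coeff Δ(5,2,5) = 1/38610
Σ_t [0,2]: t=0:+1/2880 t=1:−1/576 t=2:+1/2880 = -1/960
(3j)²=10/429 [(5 2 5; 0 0 0)], sign=+1
Σ_t [0,2]: t=0:+1/2304 t=1:−1/720 t=2:+1/5760 = -1/1280
(3j)²=27/1430 [(5 2 5; 1 0 -1)], sign=-1
⇒ 4πI² = 45/169
I = (-1)√(45/169/(4π)) = -0.14556534

-0.145565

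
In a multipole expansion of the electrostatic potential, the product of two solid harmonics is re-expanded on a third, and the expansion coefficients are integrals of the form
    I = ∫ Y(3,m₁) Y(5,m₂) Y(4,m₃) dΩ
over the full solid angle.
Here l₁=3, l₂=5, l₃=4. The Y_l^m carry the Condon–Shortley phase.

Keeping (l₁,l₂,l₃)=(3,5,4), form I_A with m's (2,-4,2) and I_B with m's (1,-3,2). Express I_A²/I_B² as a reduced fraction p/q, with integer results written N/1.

80/81

Shared (l₁,l₂,l₃)=(3,5,4): N and (l;000)² cancel in I_A²/I_B².
A: Δ = 4!·2!·6!/13! = 1/180180; Racah Σ t=0..1: t=0:+1/2880 t=1:−1/8640 = 1/4320; ⇒ 3j(3 5 4; 2 -4 2)² = 8/429, sgn +1
B: Δ = 4!·2!·6!/13! = 1/180180; Racah Σ t=0..2: t=0:+1/2304 t=1:−1/720 t=2:+1/5760 = -1/1280; ⇒ 3j(3 5 4; 1 -3 2)² = 27/1430, sgn -1
I_A²/I_B² = (8/429)/(27/1430) = 80/81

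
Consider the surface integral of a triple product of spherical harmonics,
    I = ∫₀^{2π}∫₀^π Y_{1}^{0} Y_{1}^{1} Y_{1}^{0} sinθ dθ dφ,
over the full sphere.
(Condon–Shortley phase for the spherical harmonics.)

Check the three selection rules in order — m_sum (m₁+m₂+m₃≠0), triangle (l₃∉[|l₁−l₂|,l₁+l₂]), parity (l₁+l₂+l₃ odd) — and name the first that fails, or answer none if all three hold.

Σmᵢ = 1  ✗
l₃∈[|l₁−l₂|,l₁+l₂]=[0,2], have l₃=1
Σlᵢ = 3 ⇒ odd

m_sum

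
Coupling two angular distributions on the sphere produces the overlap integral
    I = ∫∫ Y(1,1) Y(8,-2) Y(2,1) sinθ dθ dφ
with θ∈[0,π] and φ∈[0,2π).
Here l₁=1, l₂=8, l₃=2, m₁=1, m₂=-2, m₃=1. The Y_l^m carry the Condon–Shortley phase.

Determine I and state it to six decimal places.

0.000000

triangle: need 7≤l₃≤9, have 2; I=0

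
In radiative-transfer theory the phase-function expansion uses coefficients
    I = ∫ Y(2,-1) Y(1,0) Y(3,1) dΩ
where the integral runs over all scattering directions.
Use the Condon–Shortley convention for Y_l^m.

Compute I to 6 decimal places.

-0.233597

m-sum 0 ✓  L=6 even ✓  1≤3≤3 ✓
Π(2lᵢ+1) = 5×3×7 = 105
triangle coeff Δ(2,1,3) = 1/105
Σ_t [0,0]: t=0:+1/4 = 1/4
(3j)²=3/35 [(2 1 3; 0 0 0)], sign=-1
Σ_t [0,0]: t=0:+1/6 = 1/6
(3j)²=8/105 [(2 1 3; -1 0 1)], sign=+1
⇒ 4πI² = 24/35
I = (-1)√(24/35/(4π)) = -0.23359668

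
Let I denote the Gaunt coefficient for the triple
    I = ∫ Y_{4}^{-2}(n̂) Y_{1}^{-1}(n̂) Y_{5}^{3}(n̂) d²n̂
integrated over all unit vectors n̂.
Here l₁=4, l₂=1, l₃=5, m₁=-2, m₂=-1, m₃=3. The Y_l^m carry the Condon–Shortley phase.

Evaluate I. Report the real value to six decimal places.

Rules hold: Σm=0, L=10 even, 3≤5≤5.
N = 9·3·11 = 297
Δ = 0!·8!·2!/11! = 1/495
Racah Σ t=0..0: t=0:+1/576 = 1/576
⇒ 3j(4 1 5; 0 0 0)² = 5/99, sgn -1
Racah Σ t=0..0: t=0:+1/2880 = 1/2880
⇒ 3j(4 1 5; -2 -1 3)² = 28/495, sgn +1
4πI² = N·(3j₀)²·(3jₘ)² = 28/33
I = -1·√(0.848485/4π) = -0.25984664

-0.259847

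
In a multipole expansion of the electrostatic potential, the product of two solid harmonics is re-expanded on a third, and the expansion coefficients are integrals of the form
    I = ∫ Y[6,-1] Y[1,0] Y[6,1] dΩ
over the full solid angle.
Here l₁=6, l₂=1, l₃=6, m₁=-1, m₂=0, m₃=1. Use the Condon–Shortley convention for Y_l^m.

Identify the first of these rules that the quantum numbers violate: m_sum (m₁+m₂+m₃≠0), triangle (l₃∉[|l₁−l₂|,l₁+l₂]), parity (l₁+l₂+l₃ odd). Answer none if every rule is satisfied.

m₁+m₂+m₃ = -1 + 0 + 1 = 0  ✓
triangle: |6−1|=5 ≤ l₃=6 ≤ 6+1=7  ✓
parity: l₁+l₂+l₃ = 13 is odd  ✗

parity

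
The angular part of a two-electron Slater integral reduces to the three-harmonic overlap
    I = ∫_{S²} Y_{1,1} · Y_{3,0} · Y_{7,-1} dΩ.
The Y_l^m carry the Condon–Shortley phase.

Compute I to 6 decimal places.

triangle: need 2≤l₃≤4, have 7; I=0

0.000000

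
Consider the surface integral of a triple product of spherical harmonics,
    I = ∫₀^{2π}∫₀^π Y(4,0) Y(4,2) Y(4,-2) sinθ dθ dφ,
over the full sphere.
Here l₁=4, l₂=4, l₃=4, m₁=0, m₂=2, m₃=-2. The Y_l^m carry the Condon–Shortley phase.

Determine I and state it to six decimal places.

Checks pass: Σm=0; 12 even; l₃=4∈[0,8].
(2·4+1)(2·4+1)(2·4+1) = 729
Δ: 4! 4! 4! / 13! → 1/450450
sum: t=0:+1/13824 t=1:−1/216 t=2:+1/64 t=3:−1/216 t=4:+1/13824 = 5/768
3j²(4 4 4; 0 0 0) = Δ·Π!·Σ² = 18/1001  (sign +1)
sum: t=2:+1/384 t=3:−1/216 t=4:+1/2304 = -11/6912
3j²(4 4 4; 0 2 -2) = Δ·Π!·Σ² = 11/1638  (sign -1)
combine: 4πI² = 729·18/1001·11/1638 = 729/8281
take √, sign -1: I = -0.08369845

-0.083698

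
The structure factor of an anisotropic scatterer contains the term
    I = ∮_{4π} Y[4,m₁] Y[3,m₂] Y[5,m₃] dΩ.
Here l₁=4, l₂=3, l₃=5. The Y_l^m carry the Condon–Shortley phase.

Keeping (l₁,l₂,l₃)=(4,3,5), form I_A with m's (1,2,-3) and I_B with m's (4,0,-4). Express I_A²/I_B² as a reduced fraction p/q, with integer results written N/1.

5/168

Shared (l₁,l₂,l₃)=(4,3,5): N and (l;000)² cancel in I_A²/I_B².
A: Δ = 2!·6!·4!/13! = 1/180180; Racah Σ t=1..2: t=1:−1/1152 t=2:+1/1440 = -1/5760; ⇒ 3j(4 3 5; 1 2 -3)² = 1/858, sgn -1
B: Δ = 2!·6!·4!/13! = 1/180180; Racah Σ t=0..0: t=0:+1/8640 = 1/8640; ⇒ 3j(4 3 5; 4 0 -4)² = 28/715, sgn -1
I_A²/I_B² = (1/858)/(28/715) = 5/168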